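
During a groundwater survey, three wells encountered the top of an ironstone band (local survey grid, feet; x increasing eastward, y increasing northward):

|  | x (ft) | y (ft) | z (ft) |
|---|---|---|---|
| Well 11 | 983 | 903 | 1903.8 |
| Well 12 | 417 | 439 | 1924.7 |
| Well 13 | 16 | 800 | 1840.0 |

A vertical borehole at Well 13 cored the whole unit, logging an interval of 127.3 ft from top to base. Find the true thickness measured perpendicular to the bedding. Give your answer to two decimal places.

Two edge vectors: Well 11→Well 12 = (-566, -464, 20.9), Well 11→Well 13 = (-967, -103, -63.8).
Normal n = (Well 11→Well 12) × (Well 11→Well 13) = (31755.9, -56321.1, -390390).
So ∂z/∂x = −n_x/n_z = 0.08134 and ∂z/∂y = −n_y/n_z = −0.14427.
|∇z| = √(a²+b²) = 0.16562, so dip δ = arctan(0.16562) = 9.40°.
True thickness = vertical thickness × cos δ = 127.3 × cos 9.40° = 125.59 ft.

125.59 ft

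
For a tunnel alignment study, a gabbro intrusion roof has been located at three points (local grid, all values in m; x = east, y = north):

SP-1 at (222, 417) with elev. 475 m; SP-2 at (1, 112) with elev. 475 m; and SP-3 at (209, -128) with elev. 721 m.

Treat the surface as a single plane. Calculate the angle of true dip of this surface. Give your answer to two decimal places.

Two edge vectors: SP-1→SP-2 = (-221, -305, 0), SP-1→SP-3 = (-13, -545, 246).
Normal n = (SP-1→SP-2) × (SP-1→SP-3) = (-75030, 54366, 116480).
So ∂z/∂x = −n_x/n_z = 0.64414 and ∂z/∂y = −n_y/n_z = −0.46674.
Gradient magnitude |∇z| = √(a² + b²) = √(0.41492 + 0.21785) = 0.79547.
True dip = arctan(0.79547) = 38.50°, dipping toward NW (azimuth ≈ 306°).

38.50°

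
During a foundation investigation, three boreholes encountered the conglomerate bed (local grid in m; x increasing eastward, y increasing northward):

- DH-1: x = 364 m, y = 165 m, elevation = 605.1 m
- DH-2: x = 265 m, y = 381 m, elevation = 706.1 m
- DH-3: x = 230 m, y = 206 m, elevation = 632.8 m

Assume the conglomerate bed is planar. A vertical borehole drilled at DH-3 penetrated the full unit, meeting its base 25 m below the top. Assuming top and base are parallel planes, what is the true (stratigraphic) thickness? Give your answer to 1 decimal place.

Two edge vectors: DH-1→DH-2 = (-99, 216, 101), DH-1→DH-3 = (-134, 41, 27.7).
Normal n = (DH-1→DH-2) × (DH-1→DH-3) = (1842.2, -10791.7, 24885).
So ∂z/∂x = −n_x/n_z = −0.07403 and ∂z/∂y = −n_y/n_z = 0.43366.
|∇z| = √(a²+b²) = 0.43994, so dip δ = arctan(0.43994) = 23.75°.
True thickness = vertical thickness × cos δ = 25 × cos 23.75° = 22.9 m.

22.9 m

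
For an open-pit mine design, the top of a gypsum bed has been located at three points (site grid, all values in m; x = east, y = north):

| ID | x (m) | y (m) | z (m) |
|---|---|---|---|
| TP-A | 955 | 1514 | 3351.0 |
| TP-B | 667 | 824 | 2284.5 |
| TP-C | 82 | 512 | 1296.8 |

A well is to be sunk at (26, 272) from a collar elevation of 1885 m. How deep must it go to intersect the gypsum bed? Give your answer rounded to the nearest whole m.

910 m

Let the plane be z = a·x + b·y + c.
TP-B−TP-A: −288a − 690b = −1066.5;  TP-C−TP-A: −873a − 1002b = −2054.2.
Solving gives a = 1.11145, b = 1.08174.
Then c = 3351 − a·955 − b·1514 = 651.81.
At (26, 272): z_contact = 28.9 + 294.2 + 651.81 = 974.9 m.
Depth below ground = 1885 − 974.9 = 910 m.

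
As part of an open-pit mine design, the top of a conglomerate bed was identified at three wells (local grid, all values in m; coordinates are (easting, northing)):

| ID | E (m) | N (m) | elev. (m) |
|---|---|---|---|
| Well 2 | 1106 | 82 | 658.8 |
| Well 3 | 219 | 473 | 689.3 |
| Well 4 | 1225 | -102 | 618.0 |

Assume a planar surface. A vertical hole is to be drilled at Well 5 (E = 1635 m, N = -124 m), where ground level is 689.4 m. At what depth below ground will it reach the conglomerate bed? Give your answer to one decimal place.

Let the plane be z = a·E + b·N + c.
Well 3−Well 2: −887a + 391b = 30.5;  Well 4−Well 2: 119a − 184b = −40.8.
Solving gives a = 0.088626, b = 0.279057.
Then c = 658.8 − a·1106 − b·82 = 537.90.
At (1635, -124): z_contact = 144.90 − 34.60 + 537.90 = 648.20 m.
Depth below ground = 689.4 − 648.20 = 41.2 m.

41.2 m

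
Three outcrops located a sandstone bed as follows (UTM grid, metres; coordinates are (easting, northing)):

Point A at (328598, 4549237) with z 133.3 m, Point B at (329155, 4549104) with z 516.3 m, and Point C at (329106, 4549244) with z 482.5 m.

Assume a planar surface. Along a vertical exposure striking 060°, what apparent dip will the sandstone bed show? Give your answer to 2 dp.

Two edge vectors: Point A→Point B = (557, -133, 383), Point A→Point C = (508, 7, 349.2).
Normal n = (Point A→Point B) × (Point A→Point C) = (-49124.6, 59.6, 71463).
So ∂z/∂E = −n_x/n_z = 0.68741 and ∂z/∂N = −n_y/n_z = −0.00083.
Unit vector along 060° is (sin 60°, cos 60°) = (0.8660, 0.5000).
Slope in that direction = a·(0.8660) + b·(0.5000) = 0.59490.
Apparent dip = arctan|0.59490| = 30.75° (true dip is 34.5°, so apparent ≤ true as expected).

30.75°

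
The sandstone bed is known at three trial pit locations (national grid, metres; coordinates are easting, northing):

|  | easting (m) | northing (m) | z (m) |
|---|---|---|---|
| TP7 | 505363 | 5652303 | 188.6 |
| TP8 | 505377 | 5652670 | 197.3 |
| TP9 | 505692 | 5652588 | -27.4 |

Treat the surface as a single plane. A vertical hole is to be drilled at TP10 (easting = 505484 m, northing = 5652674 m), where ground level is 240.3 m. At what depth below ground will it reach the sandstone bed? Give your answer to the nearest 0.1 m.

Two edge vectors: TP7→TP8 = (14, 367, 8.7), TP7→TP9 = (329, 285, -216).
Normal n = (TP7→TP8) × (TP7→TP9) = (-81751.5, 5886.3, -116753).
So ∂z/∂easting = −n_x/n_z = −0.700208988 and ∂z/∂northing = −n_y/n_z = 0.050416692.
Intercept c from TP7: 188.6 + 353859.71 − 284970.42 = 69077.90.
At (505484, 5652674): z_contact = −353944.44 + 284989.12 + 69077.90 = 122.58 m.
Depth below ground = 240.3 − 122.58 = 117.7 m.

117.7 m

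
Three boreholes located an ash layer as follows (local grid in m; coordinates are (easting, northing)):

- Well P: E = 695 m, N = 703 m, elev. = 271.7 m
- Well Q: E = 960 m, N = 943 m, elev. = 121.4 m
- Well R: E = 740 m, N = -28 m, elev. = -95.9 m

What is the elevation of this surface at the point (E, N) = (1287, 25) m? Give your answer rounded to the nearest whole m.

-602 m

Let the plane be z = a·E + b·N + c.
Well Q−Well P: 265a + 240b = −150.3;  Well R−Well P: 45a − 731b = −367.6.
Solving gives a = −0.96860, b = 0.44325.
Then c = 271.7 − a·695 − b·703 = 633.28.
At (1287, 25): z = −1246.6 + 11.1 + 633.28 = -602.2 m.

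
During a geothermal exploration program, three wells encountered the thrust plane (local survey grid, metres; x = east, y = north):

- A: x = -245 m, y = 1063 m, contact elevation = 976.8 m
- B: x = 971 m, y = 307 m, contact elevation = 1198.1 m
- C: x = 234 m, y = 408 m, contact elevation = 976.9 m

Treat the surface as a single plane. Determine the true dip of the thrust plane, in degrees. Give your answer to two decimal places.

Let the plane be z = a·x + b·y + c.
B−A: 1216a − 756b = 221.3;  C−A: 479a − 655b = 0.1.
Solving gives a = 0.33354, b = 0.24377.
Gradient magnitude |∇z| = √(a² + b²) = √(0.11125 + 0.05942) = 0.41312.
True dip = arctan(0.41312) = 22.45°, dipping toward SW (azimuth ≈ 234°).

22.45°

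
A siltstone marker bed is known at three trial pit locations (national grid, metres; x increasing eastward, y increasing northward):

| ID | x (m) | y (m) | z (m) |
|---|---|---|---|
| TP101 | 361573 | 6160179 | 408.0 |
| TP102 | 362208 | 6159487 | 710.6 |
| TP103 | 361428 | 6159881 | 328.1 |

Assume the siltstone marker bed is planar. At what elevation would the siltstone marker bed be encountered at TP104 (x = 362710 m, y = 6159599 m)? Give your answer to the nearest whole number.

965 m

Two edge vectors: TP101→TP102 = (635, -692, 302.6), TP101→TP103 = (-145, -298, -79.9).
Normal n = (TP101→TP102) × (TP101→TP103) = (145465.6, 6859.5, -289570).
So ∂z/∂x = −n_x/n_z = 0.50235038 and ∂z/∂y = −n_y/n_z = 0.02368857.
Intercept c from TP101: 408 − 181636.33 − 145925.85 = −327154.18.
At (362710, 6159599): z = 182207.5 + 145912.1 − 327154.18 = 965.4 m.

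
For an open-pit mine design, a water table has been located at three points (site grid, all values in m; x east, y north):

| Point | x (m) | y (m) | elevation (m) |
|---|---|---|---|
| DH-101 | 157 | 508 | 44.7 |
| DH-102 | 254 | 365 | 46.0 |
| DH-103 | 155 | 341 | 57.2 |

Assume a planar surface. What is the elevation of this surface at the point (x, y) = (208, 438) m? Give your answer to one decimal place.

45.0 m

Let the plane be z = a·x + b·y + c.
DH-102−DH-101: 97a − 143b = 1.3;  DH-103−DH-101: −2a − 167b = 12.5.
Solving gives a = −0.09526, b = −0.07371.
Then c = 44.7 − a·157 − b·508 = 97.10.
At (208, 438): z = −19.8 − 32.3 + 97.10 = 45.0 m.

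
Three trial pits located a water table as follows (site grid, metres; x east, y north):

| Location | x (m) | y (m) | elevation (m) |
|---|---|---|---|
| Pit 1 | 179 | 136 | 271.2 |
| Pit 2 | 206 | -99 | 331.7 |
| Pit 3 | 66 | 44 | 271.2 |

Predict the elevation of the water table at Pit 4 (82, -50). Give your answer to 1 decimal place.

296.4 m

Two edge vectors: Pit 1→Pit 2 = (27, -235, 60.5), Pit 1→Pit 3 = (-113, -92, 0).
Normal n = (Pit 1→Pit 2) × (Pit 1→Pit 3) = (5566, -6836.5, -29039).
So ∂z/∂x = −n_x/n_z = 0.19167 and ∂z/∂y = −n_y/n_z = −0.23542.
Intercept c from Pit 1: 271.2 − 34.31 + 32.02 = 268.91.
At (82, -50): z = 15.7 + 11.8 + 268.91 = 296.4 m.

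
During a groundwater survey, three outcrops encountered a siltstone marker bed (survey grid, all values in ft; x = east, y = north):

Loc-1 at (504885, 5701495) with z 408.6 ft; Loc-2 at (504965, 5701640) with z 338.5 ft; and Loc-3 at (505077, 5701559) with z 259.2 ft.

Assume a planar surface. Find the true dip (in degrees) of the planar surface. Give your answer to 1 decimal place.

Two edge vectors: Loc-1→Loc-2 = (80, 145, -70.1), Loc-1→Loc-3 = (192, 64, -149.4).
Normal n = (Loc-1→Loc-2) × (Loc-1→Loc-3) = (-17176.6, -1507.2, -22720).
So ∂z/∂x = −n_x/n_z = −0.75601 and ∂z/∂y = −n_y/n_z = −0.06634.
Gradient magnitude |∇z| = √(a² + b²) = √(0.57155 + 0.00440) = 0.75892.
True dip = arctan(0.75892) = 37.2°, dipping toward E (azimuth ≈ 085°).

37.2°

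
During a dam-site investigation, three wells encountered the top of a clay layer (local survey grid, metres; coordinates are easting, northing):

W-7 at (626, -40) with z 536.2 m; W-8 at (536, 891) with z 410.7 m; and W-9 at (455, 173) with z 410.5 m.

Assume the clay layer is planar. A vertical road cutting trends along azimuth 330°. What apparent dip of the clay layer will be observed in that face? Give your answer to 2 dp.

Let the plane be z = a·easting + b·northing + c.
W-8−W-7: −90a + 931b = −125.5;  W-9−W-7: −171a + 213b = −125.7.
Solving gives a = 0.64482, b = −0.07247.
Unit vector along 330° is (sin 330°, cos 330°) = (-0.5000, 0.8660).
Slope in that direction = a·(-0.5000) + b·(0.8660) = −0.38517.
Apparent dip = arctan|0.38517| = 21.07° (true dip is 33.0°, so apparent ≤ true as expected).

21.07°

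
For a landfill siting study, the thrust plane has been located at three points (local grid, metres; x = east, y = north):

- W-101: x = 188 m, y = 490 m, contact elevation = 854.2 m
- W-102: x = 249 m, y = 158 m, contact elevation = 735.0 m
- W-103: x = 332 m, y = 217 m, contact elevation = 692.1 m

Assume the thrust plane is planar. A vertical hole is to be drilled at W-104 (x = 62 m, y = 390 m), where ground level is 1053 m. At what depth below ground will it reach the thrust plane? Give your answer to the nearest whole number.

136 m

Two edge vectors: W-101→W-102 = (61, -332, -119.2), W-101→W-103 = (144, -273, -162.1).
Normal n = (W-101→W-102) × (W-101→W-103) = (21275.6, -7276.7, 31155).
So ∂z/∂x = −n_x/n_z = −0.68290 and ∂z/∂y = −n_y/n_z = 0.23356.
Intercept c from W-101: 854.2 + 128.38 − 114.45 = 868.14.
At (62, 390): z_contact = −42.3 + 91.1 + 868.14 = 916.9 m.
Depth below ground = 1053 − 916.9 = 136 m.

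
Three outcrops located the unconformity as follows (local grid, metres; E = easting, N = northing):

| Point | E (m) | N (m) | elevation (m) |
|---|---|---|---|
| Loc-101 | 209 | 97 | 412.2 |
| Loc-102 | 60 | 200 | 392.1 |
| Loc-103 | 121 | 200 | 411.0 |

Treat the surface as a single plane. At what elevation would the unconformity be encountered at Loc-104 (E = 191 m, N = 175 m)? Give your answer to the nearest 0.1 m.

426.4 m

Let the plane be z = a·E + b·N + c.
Loc-102−Loc-101: −149a + 103b = −20.1;  Loc-103−Loc-101: −88a + 103b = −1.2.
Solving gives a = 0.30984, b = 0.25306.
Then c = 412.2 − a·209 − b·97 = 322.90.
At (191, 175): z = 59.2 + 44.3 + 322.90 = 426.4 m.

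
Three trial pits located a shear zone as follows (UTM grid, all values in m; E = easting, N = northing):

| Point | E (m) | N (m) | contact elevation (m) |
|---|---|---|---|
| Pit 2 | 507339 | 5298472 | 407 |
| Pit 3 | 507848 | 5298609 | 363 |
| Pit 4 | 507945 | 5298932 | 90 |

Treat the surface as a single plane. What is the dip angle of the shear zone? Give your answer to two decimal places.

Let the plane be z = a·E + b·N + c.
Pit 3−Pit 2: 509a + 137b = −44;  Pit 4−Pit 2: 606a + 460b = −317.
Solving gives a = 0.15345, b = −0.89128.
Gradient magnitude |∇z| = √(a² + b²) = √(0.02355 + 0.79439) = 0.90440.
True dip = arctan(0.90440) = 42.13°, dipping toward N (azimuth ≈ 350°).

42.13°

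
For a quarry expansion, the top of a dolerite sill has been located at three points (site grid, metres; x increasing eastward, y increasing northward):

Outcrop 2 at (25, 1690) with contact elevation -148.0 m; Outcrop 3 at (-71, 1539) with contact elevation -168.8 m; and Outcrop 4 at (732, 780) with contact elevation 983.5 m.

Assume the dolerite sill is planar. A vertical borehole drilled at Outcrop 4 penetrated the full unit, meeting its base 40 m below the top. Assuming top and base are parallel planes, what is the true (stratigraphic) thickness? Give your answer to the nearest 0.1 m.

27.0 m

Let the plane be z = a·x + b·y + c.
Outcrop 3−Outcrop 2: −96a − 151b = −20.8;  Outcrop 4−Outcrop 2: 707a − 910b = 1131.5.
Solving gives a = 0.97768, b = −0.48382.
|∇z| = √(a²+b²) = 1.09085, so dip δ = arctan(1.09085) = 47.49°.
True thickness = vertical thickness × cos δ = 40 × cos 47.49° = 27.0 m.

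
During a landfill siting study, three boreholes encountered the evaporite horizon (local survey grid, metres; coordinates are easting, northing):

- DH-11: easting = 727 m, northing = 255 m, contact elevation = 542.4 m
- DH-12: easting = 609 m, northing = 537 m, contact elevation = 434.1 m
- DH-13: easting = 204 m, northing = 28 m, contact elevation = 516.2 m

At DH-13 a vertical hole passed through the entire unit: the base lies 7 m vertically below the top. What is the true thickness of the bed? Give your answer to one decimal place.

6.6 m

Two edge vectors: DH-11→DH-12 = (-118, 282, -108.3), DH-11→DH-13 = (-523, -227, -26.2).
Normal n = (DH-11→DH-12) × (DH-11→DH-13) = (-31972.5, 53549.3, 174272).
So ∂z/∂easting = −n_x/n_z = 0.18346 and ∂z/∂northing = −n_y/n_z = −0.30727.
|∇z| = √(a²+b²) = 0.35788, so dip δ = arctan(0.35788) = 19.69°.
True thickness = vertical thickness × cos δ = 7 × cos 19.69° = 6.6 m.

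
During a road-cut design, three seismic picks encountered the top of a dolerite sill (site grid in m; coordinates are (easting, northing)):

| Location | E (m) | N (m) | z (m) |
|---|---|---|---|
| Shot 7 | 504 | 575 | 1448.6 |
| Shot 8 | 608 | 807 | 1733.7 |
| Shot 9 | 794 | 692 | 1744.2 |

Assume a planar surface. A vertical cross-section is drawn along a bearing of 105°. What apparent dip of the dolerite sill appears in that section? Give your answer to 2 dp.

Let the plane be z = a·E + b·N + c.
Shot 8−Shot 7: 104a + 232b = 285.1;  Shot 9−Shot 7: 290a + 117b = 295.6.
Solving gives a = 0.63911, b = 0.94238.
Unit vector along 105° is (sin 105°, cos 105°) = (0.9659, -0.2588).
Slope in that direction = a·(0.9659) + b·(-0.2588) = 0.37342.
Apparent dip = arctan|0.37342| = 20.48° (true dip is 48.7°, so apparent ≤ true as expected).

20.48°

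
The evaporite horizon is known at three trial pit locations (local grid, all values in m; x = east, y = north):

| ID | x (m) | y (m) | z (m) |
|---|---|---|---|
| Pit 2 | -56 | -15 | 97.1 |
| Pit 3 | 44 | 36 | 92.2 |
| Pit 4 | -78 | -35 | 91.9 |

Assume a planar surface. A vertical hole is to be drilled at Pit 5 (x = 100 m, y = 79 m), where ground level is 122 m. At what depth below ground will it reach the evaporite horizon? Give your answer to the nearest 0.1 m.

Let the plane be z = a·x + b·y + c.
Pit 3−Pit 2: 100a + 51b = −4.9;  Pit 4−Pit 2: −22a − 20b = −5.2.
Solving gives a = −0.41367, b = 0.71503.
Then c = 97.1 − a·-56 − b·-15 = 84.66.
At (100, 79): z_contact = −41.37 + 56.49 + 84.66 = 99.78 m.
Depth below ground = 122 − 99.78 = 22.2 m.

22.2 m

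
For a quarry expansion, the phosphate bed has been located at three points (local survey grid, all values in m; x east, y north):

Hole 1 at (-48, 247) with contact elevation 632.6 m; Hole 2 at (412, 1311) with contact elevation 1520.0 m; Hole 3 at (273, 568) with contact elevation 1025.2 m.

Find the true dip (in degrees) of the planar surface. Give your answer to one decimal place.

41.1°

Two edge vectors: Hole 1→Hole 2 = (460, 1064, 887.4), Hole 1→Hole 3 = (321, 321, 392.6).
Normal n = (Hole 1→Hole 2) × (Hole 1→Hole 3) = (132871, 104259.4, -193884).
So ∂z/∂x = −n_x/n_z = 0.68531 and ∂z/∂y = −n_y/n_z = 0.53774.
Gradient magnitude |∇z| = √(a² + b²) = √(0.46965 + 0.28917) = 0.87110.
True dip = arctan(0.87110) = 41.1°, dipping toward SW (azimuth ≈ 232°).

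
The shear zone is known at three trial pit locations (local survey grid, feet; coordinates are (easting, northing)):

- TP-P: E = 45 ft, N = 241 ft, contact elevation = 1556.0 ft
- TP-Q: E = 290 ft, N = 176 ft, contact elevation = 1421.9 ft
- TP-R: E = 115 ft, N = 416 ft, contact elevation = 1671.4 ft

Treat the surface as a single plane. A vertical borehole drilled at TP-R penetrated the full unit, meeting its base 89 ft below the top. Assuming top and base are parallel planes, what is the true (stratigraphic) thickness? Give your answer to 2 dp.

67.39 ft

Let the plane be z = a·E + b·N + c.
TP-Q−TP-P: 245a − 65b = −134.1;  TP-R−TP-P: 70a + 175b = 115.4.
Solving gives a = −0.33667, b = 0.79410.
|∇z| = √(a²+b²) = 0.86252, so dip δ = arctan(0.86252) = 40.78°.
True thickness = vertical thickness × cos δ = 89 × cos 40.78° = 67.39 ft.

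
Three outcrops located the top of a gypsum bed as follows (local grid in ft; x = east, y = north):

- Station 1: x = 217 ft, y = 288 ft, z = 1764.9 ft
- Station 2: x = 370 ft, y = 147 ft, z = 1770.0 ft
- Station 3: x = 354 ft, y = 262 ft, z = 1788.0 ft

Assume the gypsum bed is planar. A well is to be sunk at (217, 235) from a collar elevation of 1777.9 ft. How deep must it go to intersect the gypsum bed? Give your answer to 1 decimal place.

22.8 ft

Two edge vectors: Station 1→Station 2 = (153, -141, 5.1), Station 1→Station 3 = (137, -26, 23.1).
Normal n = (Station 1→Station 2) × (Station 1→Station 3) = (-3124.5, -2835.6, 15339).
So ∂z/∂x = −n_x/n_z = 0.20370 and ∂z/∂y = −n_y/n_z = 0.18486.
Intercept c from Station 1: 1764.9 − 44.20 − 53.24 = 1667.46.
At (217, 235): z_contact = 44.20 + 43.44 + 1667.46 = 1755.10 ft.
Depth below ground = 1777.9 − 1755.10 = 22.8 ft.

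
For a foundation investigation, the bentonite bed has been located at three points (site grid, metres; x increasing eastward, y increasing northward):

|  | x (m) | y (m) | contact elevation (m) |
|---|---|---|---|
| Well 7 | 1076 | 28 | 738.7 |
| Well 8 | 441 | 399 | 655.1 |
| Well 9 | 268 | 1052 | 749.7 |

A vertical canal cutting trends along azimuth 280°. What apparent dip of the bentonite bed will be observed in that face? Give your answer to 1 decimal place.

Two edge vectors: Well 7→Well 8 = (-635, 371, -83.6), Well 7→Well 9 = (-808, 1024, 11).
Normal n = (Well 7→Well 8) × (Well 7→Well 9) = (89687.4, 74533.8, -350472).
So ∂z/∂x = −n_x/n_z = 0.25590 and ∂z/∂y = −n_y/n_z = 0.21267.
Unit vector along 280° is (sin 280°, cos 280°) = (-0.9848, 0.1736).
Slope in that direction = a·(-0.9848) + b·(0.1736) = −0.21509.
Apparent dip = arctan|0.21509| = 12.1° (true dip is 18.4°, so apparent ≤ true as expected).

12.1°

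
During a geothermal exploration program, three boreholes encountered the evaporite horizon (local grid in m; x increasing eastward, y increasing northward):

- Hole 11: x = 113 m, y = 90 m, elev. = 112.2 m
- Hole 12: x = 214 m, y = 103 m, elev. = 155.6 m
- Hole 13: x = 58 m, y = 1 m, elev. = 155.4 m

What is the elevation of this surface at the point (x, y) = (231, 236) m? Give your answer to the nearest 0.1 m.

Let the plane be z = a·x + b·y + c.
Hole 12−Hole 11: 101a + 13b = 43.4;  Hole 13−Hole 11: −55a − 89b = 43.2.
Solving gives a = 0.53471, b = −0.81583.
Then c = 112.2 − a·113 − b·90 = 125.20.
At (231, 236): z = 123.5 − 192.5 + 125.20 = 56.2 m.

56.2 m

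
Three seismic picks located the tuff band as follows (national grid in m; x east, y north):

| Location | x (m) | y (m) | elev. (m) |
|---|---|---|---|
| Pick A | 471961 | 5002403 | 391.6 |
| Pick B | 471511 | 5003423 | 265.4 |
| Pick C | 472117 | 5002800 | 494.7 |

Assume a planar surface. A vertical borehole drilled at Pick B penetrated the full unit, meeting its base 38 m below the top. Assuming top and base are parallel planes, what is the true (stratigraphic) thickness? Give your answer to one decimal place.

34.4 m

Let the plane be z = a·x + b·y + c.
Pick B−Pick A: −450a + 1020b = −126.2;  Pick C−Pick A: 156a + 397b = 103.1.
Solving gives a = 0.45967, b = 0.07907.
|∇z| = √(a²+b²) = 0.46642, so dip δ = arctan(0.46642) = 25.01°.
True thickness = vertical thickness × cos δ = 38 × cos 25.01° = 34.4 m.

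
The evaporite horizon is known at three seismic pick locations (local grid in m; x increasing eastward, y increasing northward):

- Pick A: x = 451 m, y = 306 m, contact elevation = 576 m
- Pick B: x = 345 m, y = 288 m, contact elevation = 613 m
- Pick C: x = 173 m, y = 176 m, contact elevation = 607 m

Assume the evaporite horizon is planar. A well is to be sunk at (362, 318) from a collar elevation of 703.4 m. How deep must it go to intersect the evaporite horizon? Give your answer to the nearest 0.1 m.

74.7 m

Two edge vectors: Pick A→Pick B = (-106, -18, 37), Pick A→Pick C = (-278, -130, 31).
Normal n = (Pick A→Pick B) × (Pick A→Pick C) = (4252, -7000, 8776).
So ∂z/∂x = −n_x/n_z = −0.48450 and ∂z/∂y = −n_y/n_z = 0.79763.
Intercept c from Pick A: 576 + 218.51 − 244.07 = 550.44.
At (362, 318): z_contact = −175.39 + 253.65 + 550.44 = 628.69 m.
Depth below ground = 703.4 − 628.69 = 74.7 m.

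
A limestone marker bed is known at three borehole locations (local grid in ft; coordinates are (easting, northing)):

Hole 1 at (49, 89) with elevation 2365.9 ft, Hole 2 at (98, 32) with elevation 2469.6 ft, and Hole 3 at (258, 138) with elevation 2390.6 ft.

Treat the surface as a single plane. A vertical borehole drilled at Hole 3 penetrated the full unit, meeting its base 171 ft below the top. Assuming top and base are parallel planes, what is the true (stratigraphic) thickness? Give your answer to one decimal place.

Let the plane be z = a·E + b·N + c.
Hole 2−Hole 1: 49a − 57b = 103.7;  Hole 3−Hole 1: 209a + 49b = 24.7.
Solving gives a = 0.45335, b = −1.42958.
|∇z| = √(a²+b²) = 1.49974, so dip δ = arctan(1.49974) = 56.31°.
True thickness = vertical thickness × cos δ = 171 × cos 56.31° = 94.9 ft.

94.9 ft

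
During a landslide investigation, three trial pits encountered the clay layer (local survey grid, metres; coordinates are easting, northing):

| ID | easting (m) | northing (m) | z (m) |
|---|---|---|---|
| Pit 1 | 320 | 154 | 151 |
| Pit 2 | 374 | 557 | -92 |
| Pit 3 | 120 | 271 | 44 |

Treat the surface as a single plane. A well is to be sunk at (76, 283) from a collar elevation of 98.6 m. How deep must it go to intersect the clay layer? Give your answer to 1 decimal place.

69.5 m

Two edge vectors: Pit 1→Pit 2 = (54, 403, -243), Pit 1→Pit 3 = (-200, 117, -107).
Normal n = (Pit 1→Pit 2) × (Pit 1→Pit 3) = (-14690, 54378, 86918).
So ∂z/∂easting = −n_x/n_z = 0.16901 and ∂z/∂northing = −n_y/n_z = −0.62562.
Intercept c from Pit 1: 151 − 54.08 + 96.35 = 193.26.
At (76, 283): z_contact = 12.84 − 177.05 + 193.26 = 29.06 m.
Depth below ground = 98.6 − 29.06 = 69.5 m.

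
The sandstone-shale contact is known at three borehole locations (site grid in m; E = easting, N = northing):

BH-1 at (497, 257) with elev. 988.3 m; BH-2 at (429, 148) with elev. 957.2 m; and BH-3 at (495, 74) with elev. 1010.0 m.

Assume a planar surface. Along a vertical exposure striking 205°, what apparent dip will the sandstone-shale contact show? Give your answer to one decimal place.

Two edge vectors: BH-1→BH-2 = (-68, -109, -31.1), BH-1→BH-3 = (-2, -183, 21.7).
Normal n = (BH-1→BH-2) × (BH-1→BH-3) = (-8056.6, 1537.8, 12226).
So ∂z/∂E = −n_x/n_z = 0.65897 and ∂z/∂N = −n_y/n_z = −0.12578.
Unit vector along 205° is (sin 205°, cos 205°) = (-0.4226, -0.9063).
Slope in that direction = a·(-0.4226) + b·(-0.9063) = −0.16450.
Apparent dip = arctan|0.16450| = 9.3° (true dip is 33.9°, so apparent ≤ true as expected).

9.3°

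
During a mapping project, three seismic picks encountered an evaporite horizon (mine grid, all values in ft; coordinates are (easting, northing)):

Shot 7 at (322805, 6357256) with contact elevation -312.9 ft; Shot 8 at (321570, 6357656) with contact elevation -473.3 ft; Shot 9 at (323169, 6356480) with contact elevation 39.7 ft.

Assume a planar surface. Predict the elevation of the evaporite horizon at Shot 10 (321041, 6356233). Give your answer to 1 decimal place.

Two edge vectors: Shot 7→Shot 8 = (-1235, 400, -160.4), Shot 7→Shot 9 = (364, -776, 352.6).
Normal n = (Shot 7→Shot 8) × (Shot 7→Shot 9) = (16569.6, 377075.4, 812760).
So ∂z/∂E = −n_x/n_z = −0.020386830 and ∂z/∂N = −n_y/n_z = −0.463944338.
Intercept c from Shot 7: -312.9 + 6580.97 + 2949412.93 = 2955681.00.
At (321041, 6356233): z = −6545.0 − 2948938.3 + 2955681.00 = 197.7 ft.

197.7 ft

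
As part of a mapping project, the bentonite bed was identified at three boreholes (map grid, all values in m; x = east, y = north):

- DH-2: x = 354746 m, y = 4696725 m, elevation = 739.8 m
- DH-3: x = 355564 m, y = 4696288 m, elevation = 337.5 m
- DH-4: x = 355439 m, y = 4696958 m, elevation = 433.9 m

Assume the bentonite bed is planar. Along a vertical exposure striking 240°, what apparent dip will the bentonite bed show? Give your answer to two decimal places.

20.31°

Let the plane be z = a·x + b·y + c.
DH-3−DH-2: 818a − 437b = −402.3;  DH-4−DH-2: 693a + 233b = −305.9.
Solving gives a = −0.46088, b = 0.05790.
Unit vector along 240° is (sin 240°, cos 240°) = (-0.8660, -0.5000).
Slope in that direction = a·(-0.8660) + b·(-0.5000) = 0.37019.
Apparent dip = arctan|0.37019| = 20.31° (true dip is 24.9°, so apparent ≤ true as expected).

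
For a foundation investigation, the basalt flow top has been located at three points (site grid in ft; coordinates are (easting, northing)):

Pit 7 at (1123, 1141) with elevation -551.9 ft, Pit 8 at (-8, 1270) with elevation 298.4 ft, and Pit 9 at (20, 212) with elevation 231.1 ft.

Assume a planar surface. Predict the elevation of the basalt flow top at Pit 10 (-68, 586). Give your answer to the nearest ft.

Let the plane be z = a·E + b·N + c.
Pit 8−Pit 7: −1131a + 129b = 850.3;  Pit 9−Pit 7: −1103a − 929b = 783.
Solving gives a = −0.74681, b = 0.04385.
Then c = -551.9 − a·1123 − b·1141 = 236.74.
At (-68, 586): z = 50.8 + 25.7 + 236.74 = 313.2 ft.

313 ft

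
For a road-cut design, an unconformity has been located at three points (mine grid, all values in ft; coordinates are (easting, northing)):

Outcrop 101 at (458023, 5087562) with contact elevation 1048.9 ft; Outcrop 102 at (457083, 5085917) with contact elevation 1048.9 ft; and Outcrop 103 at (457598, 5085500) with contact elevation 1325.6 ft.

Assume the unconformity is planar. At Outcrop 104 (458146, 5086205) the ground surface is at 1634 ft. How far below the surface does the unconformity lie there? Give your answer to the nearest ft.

Two edge vectors: Outcrop 101→Outcrop 102 = (-940, -1645, 0), Outcrop 101→Outcrop 103 = (-425, -2062, 276.7).
Normal n = (Outcrop 101→Outcrop 102) × (Outcrop 101→Outcrop 103) = (-455171.5, 260098, 1239155).
So ∂z/∂E = −n_x/n_z = 0.36732410 and ∂z/∂N = −n_y/n_z = −0.20989949.
Intercept c from Outcrop 101: 1048.9 − 168242.89 + 1067876.66 = 900682.67.
At (458146, 5086205): z_contact = 168288.1 − 1067591.8 + 900682.67 = 1378.9 ft.
Depth below ground = 1634 − 1378.9 = 255 ft.

255 ft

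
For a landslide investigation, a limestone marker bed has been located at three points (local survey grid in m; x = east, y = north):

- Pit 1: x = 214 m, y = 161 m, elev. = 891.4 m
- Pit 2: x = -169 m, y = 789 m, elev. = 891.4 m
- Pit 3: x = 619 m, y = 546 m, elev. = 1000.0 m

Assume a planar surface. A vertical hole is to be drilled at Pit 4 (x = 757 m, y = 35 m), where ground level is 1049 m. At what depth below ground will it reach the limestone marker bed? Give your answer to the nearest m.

Two edge vectors: Pit 1→Pit 2 = (-383, 628, 0), Pit 1→Pit 3 = (405, 385, 108.6).
Normal n = (Pit 1→Pit 2) × (Pit 1→Pit 3) = (68200.8, 41593.8, -401795).
So ∂z/∂x = −n_x/n_z = 0.16974 and ∂z/∂y = −n_y/n_z = 0.10352.
Intercept c from Pit 1: 891.4 − 36.32 − 16.67 = 838.41.
At (757, 35): z_contact = 128.5 + 3.6 + 838.41 = 970.5 m.
Depth below ground = 1049 − 970.5 = 78 m.

78 m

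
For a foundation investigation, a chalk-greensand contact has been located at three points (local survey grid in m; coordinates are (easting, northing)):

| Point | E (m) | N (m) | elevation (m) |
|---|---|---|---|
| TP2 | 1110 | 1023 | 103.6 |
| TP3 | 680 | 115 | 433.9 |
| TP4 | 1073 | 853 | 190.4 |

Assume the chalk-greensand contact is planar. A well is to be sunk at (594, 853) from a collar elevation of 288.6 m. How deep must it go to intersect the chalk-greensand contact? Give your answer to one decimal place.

373.0 m

Let the plane be z = a·E + b·N + c.
TP3−TP2: −430a − 908b = 330.3;  TP4−TP2: −37a − 170b = 86.8.
Solving gives a = 0.573699, b = −0.635452.
Then c = 103.6 − a·1110 − b·1023 = 116.86.
At (594, 853): z_contact = 340.78 − 542.04 + 116.86 = -84.40 m.
Depth below ground = 288.6 − (-84.40) = 373.0 m.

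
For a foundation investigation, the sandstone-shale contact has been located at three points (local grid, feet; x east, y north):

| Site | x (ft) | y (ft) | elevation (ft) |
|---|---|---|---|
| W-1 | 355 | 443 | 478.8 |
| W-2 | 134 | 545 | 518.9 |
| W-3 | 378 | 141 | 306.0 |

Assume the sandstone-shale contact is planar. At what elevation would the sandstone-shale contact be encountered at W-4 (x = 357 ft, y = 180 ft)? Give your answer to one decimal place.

Let the plane be z = a·x + b·y + c.
W-2−W-1: −221a + 102b = 40.1;  W-3−W-1: 23a − 302b = −172.8.
Solving gives a = 0.08565, b = 0.57871.
Then c = 478.8 − a·355 − b·443 = 192.03.
At (357, 180): z = 30.6 + 104.2 + 192.03 = 326.8 ft.

326.8 ft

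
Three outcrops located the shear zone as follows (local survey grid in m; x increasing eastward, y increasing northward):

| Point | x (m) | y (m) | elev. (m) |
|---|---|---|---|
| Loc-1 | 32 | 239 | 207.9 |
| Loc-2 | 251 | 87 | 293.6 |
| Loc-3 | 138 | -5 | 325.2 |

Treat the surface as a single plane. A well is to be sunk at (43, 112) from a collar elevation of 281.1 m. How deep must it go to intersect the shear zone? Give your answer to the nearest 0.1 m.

15.8 m

Let the plane be z = a·x + b·y + c.
Loc-2−Loc-1: 219a − 152b = 85.7;  Loc-3−Loc-1: 106a − 244b = 117.3.
Solving gives a = 0.08255, b = −0.44487.
Then c = 207.9 − a·32 − b·239 = 311.58.
At (43, 112): z_contact = 3.55 − 49.83 + 311.58 = 265.31 m.
Depth below ground = 281.1 − 265.31 = 15.8 m.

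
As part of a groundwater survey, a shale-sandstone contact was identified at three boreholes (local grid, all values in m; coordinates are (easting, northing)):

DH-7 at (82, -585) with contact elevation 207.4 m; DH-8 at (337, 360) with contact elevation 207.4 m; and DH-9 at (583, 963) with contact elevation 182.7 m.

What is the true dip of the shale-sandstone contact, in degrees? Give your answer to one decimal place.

Two edge vectors: DH-7→DH-8 = (255, 945, 0), DH-7→DH-9 = (501, 1548, -24.7).
Normal n = (DH-7→DH-8) × (DH-7→DH-9) = (-23341.5, 6298.5, -78705).
So ∂z/∂E = −n_x/n_z = −0.29657 and ∂z/∂N = −n_y/n_z = 0.08003.
Gradient magnitude |∇z| = √(a² + b²) = √(0.08795 + 0.00640) = 0.30718.
True dip = arctan(0.30718) = 17.1°, dipping toward ESE (azimuth ≈ 105°).

17.1°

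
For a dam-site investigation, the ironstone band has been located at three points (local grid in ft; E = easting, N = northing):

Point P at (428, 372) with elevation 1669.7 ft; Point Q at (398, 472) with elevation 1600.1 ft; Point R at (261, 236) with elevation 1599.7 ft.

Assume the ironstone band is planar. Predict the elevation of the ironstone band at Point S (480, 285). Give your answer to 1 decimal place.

Let the plane be z = a·E + b·N + c.
Point Q−Point P: −30a + 100b = −69.6;  Point R−Point P: −167a − 136b = −70.
Solving gives a = 0.79238, b = −0.45829.
Then c = 1669.7 − a·428 − b·372 = 1501.05.
At (480, 285): z = 380.3 − 130.6 + 1501.05 = 1750.8 ft.

1750.8 ft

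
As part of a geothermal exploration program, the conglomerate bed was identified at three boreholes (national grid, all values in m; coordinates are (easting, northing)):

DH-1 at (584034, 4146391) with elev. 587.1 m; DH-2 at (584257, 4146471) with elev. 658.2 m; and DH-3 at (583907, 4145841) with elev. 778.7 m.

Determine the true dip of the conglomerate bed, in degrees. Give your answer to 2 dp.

Let the plane be z = a·E + b·N + c.
DH-2−DH-1: 223a + 80b = 71.1;  DH-3−DH-1: −127a − 550b = 191.6.
Solving gives a = 0.48389, b = −0.46010.
Gradient magnitude |∇z| = √(a² + b²) = √(0.23415 + 0.21169) = 0.66771.
True dip = arctan(0.66771) = 33.73°, dipping toward NW (azimuth ≈ 314°).

33.73°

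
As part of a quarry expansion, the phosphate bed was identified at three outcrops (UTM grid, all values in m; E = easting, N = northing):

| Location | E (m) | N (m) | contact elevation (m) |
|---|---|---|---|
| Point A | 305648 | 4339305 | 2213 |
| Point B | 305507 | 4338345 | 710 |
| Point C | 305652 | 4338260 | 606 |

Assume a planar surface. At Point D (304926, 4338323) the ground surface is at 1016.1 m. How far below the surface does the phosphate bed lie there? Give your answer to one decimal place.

447.2 m

Let the plane be z = a·E + b·N + c.
Point B−Point A: −141a − 960b = −1503;  Point C−Point A: 4a − 1045b = −1607.
Solving gives a = 0.184641333, b = 1.538505804.
Then c = 2213 − a·305648 − b·4339305 = −6730268.18.
At (304926, 4338323): z_contact = 56301.94 + 6674535.12 − 6730268.18 = 568.88 m.
Depth below ground = 1016.1 − 568.88 = 447.2 m.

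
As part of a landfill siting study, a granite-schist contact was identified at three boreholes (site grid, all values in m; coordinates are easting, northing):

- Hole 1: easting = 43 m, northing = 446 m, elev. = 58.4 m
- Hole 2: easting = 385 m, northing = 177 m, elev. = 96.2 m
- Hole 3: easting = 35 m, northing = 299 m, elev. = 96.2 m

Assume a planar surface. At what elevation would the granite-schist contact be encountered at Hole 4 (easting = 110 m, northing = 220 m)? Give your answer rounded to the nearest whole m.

110 m

Two edge vectors: Hole 1→Hole 2 = (342, -269, 37.8), Hole 1→Hole 3 = (-8, -147, 37.8).
Normal n = (Hole 1→Hole 2) × (Hole 1→Hole 3) = (-4611.6, -13230, -52426).
So ∂z/∂easting = −n_x/n_z = −0.08796 and ∂z/∂northing = −n_y/n_z = −0.25236.
Intercept c from Hole 1: 58.4 + 3.78 + 112.55 = 174.73.
At (110, 220): z = −9.7 − 55.5 + 174.73 = 109.5 m.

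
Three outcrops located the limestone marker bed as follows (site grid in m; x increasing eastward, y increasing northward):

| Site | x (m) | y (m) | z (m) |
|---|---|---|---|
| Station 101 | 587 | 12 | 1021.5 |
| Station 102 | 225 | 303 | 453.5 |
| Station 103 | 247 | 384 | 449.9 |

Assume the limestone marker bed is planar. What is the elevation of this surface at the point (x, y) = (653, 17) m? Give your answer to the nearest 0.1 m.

Let the plane be z = a·x + b·y + c.
Station 102−Station 101: −362a + 291b = −568;  Station 103−Station 101: −340a + 372b = −571.6.
Solving gives a = 1.25855, b = −0.38627.
Then c = 1021.5 − a·587 − b·12 = 287.37.
At (653, 17): z = 821.8 − 6.6 + 287.37 = 1102.6 m.

1102.6 m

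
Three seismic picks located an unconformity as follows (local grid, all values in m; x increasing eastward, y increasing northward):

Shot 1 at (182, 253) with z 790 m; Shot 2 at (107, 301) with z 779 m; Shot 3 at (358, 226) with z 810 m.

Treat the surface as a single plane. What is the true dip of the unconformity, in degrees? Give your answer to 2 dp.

7.04°

Two edge vectors: Shot 1→Shot 2 = (-75, 48, -11), Shot 1→Shot 3 = (176, -27, 20).
Normal n = (Shot 1→Shot 2) × (Shot 1→Shot 3) = (663, -436, -6423).
So ∂z/∂x = −n_x/n_z = 0.10322 and ∂z/∂y = −n_y/n_z = −0.06788.
Gradient magnitude |∇z| = √(a² + b²) = √(0.01065 + 0.00461) = 0.12354.
True dip = arctan(0.12354) = 7.04°, dipping toward WNW (azimuth ≈ 303°).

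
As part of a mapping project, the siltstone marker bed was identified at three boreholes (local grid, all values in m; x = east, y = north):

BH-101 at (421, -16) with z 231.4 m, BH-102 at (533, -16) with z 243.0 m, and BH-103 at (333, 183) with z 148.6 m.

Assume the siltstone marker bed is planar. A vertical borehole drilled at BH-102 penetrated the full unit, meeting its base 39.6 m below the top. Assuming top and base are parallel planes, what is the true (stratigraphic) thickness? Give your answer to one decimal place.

Let the plane be z = a·x + b·y + c.
BH-102−BH-101: 112a + 0b = 11.6;  BH-103−BH-101: −88a + 199b = −82.8.
Solving gives a = 0.10357, b = −0.37028.
|∇z| = √(a²+b²) = 0.38449, so dip δ = arctan(0.38449) = 21.03°.
True thickness = vertical thickness × cos δ = 39.6 × cos 21.03° = 37.0 m.

37.0 m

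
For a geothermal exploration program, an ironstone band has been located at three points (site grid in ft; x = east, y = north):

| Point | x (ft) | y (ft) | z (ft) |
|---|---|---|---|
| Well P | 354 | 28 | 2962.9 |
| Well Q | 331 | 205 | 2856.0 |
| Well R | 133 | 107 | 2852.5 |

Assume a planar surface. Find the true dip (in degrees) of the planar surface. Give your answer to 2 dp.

Two edge vectors: Well P→Well Q = (-23, 177, -106.9), Well P→Well R = (-221, 79, -110.4).
Normal n = (Well P→Well Q) × (Well P→Well R) = (-11095.7, 21085.7, 37300).
So ∂z/∂x = −n_x/n_z = 0.29747 and ∂z/∂y = −n_y/n_z = −0.56530.
Gradient magnitude |∇z| = √(a² + b²) = √(0.08849 + 0.31956) = 0.63879.
True dip = arctan(0.63879) = 32.57°, dipping toward NNW (azimuth ≈ 332°).

32.57°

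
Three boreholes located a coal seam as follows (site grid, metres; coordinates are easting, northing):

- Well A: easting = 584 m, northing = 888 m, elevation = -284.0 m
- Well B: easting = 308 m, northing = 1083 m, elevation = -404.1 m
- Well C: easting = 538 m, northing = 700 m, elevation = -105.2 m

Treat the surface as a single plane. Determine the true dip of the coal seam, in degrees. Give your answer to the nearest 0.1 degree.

42.7°

Two edge vectors: Well A→Well B = (-276, 195, -120.1), Well A→Well C = (-46, -188, 178.8).
Normal n = (Well A→Well B) × (Well A→Well C) = (12287.2, 54873.4, 60858).
So ∂z/∂easting = −n_x/n_z = −0.20190 and ∂z/∂northing = −n_y/n_z = −0.90166.
Gradient magnitude |∇z| = √(a² + b²) = √(0.04076 + 0.81300) = 0.92399.
True dip = arctan(0.92399) = 42.7°, dipping toward NNE (azimuth ≈ 013°).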